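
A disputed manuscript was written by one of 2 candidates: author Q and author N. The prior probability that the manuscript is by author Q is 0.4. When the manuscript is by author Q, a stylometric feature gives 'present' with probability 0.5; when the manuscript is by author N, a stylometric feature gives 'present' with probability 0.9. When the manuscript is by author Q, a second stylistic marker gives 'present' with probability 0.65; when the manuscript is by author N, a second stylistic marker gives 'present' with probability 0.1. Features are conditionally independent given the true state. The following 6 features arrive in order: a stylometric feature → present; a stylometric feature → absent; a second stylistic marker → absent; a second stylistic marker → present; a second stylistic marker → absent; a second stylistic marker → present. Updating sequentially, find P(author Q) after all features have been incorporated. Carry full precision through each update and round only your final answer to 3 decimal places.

0.922

Each posterior becomes the prior for the next update.
After a stylometric feature='present': P(author Q) = 0.5·0.4000 / (0.5·0.4000 + 0.9·0.6000) ≈ 0.2703
After a stylometric feature='absent': P(author Q) = 0.5·0.2703 / (0.5·0.2703 + 0.1·0.7297) ≈ 0.6494
After a second stylistic marker='absent': P(author Q) = 0.35·0.6494 / (0.35·0.6494 + 0.9·0.3506) ≈ 0.4187
After a second stylistic marker='present': P(author Q) = 0.65·0.4187 / (0.65·0.4187 + 0.1·0.5813) ≈ 0.8240
After a second stylistic marker='absent': P(author Q) = 0.35·0.8240 / (0.35·0.8240 + 0.9·0.1760) ≈ 0.6454
After a second stylistic marker='present': P(author Q) = 0.65·0.6454 / (0.65·0.6454 + 0.1·0.3546) ≈ 0.9221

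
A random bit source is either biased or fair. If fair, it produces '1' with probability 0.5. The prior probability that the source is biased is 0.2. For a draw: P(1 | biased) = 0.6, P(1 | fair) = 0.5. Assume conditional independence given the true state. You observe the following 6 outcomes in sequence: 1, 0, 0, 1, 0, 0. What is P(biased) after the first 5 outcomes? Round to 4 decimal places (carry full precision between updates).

After '1': P(biased) = 0.6·0.2000 / (0.6·0.2000 + 0.5·0.8000) ≈ 0.2308
After '0': P(biased) = 0.4·0.2308 / (0.4·0.2308 + 0.5·0.7692) ≈ 0.1935
After '0': P(biased) = 0.4·0.1935 / (0.4·0.1935 + 0.5·0.8065) ≈ 0.1611
After '1': P(biased) = 0.6·0.1611 / (0.6·0.1611 + 0.5·0.8389) ≈ 0.1873
After '0': P(biased) = 0.4·0.1873 / (0.4·0.1873 + 0.5·0.8127) ≈ 0.1556

0.1556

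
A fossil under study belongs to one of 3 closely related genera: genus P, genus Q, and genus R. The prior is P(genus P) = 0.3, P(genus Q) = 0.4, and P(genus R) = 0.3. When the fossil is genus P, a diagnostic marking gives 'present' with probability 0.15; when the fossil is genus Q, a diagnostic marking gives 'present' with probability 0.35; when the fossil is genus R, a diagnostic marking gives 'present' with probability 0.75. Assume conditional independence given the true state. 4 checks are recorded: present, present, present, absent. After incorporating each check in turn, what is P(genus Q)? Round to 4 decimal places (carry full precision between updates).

Each posterior becomes the prior for the next update.
After 'present': normaliser = 0.15·0.3000 + 0.35·0.4000 + 0.75·0.3000; P(genus P) ≈ 0.1098, P(genus Q) ≈ 0.3415, P(genus R) ≈ 0.5488
After 'present': normaliser = 0.15·0.1098 + 0.35·0.3415 + 0.75·0.5488; P(genus P) ≈ 0.0301, P(genus Q) ≈ 0.2183, P(genus R) ≈ 0.7517
After 'present': normaliser = 0.15·0.0301 + 0.35·0.2183 + 0.75·0.7517; P(genus P) ≈ 0.0070, P(genus Q) ≈ 0.1185, P(genus R) ≈ 0.8745
After 'absent': normaliser = 0.85·0.0070 + 0.65·0.1185 + 0.25·0.8745; P(genus P) ≈ 0.0197, P(genus Q) ≈ 0.2554, P(genus R) ≈ 0.7249

0.2554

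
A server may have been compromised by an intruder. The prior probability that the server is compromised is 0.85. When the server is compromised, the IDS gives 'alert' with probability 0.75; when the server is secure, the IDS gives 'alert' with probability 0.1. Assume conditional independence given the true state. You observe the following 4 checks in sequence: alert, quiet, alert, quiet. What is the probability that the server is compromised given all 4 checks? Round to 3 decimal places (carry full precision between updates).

After 'alert': P(compromised) = 0.75·0.8500 / (0.75·0.8500 + 0.1·0.1500) ≈ 0.9770
After 'quiet': P(compromised) = 0.25·0.9770 / (0.25·0.9770 + 0.9·0.0230) ≈ 0.9219
After 'alert': P(compromised) = 0.75·0.9219 / (0.75·0.9219 + 0.1·0.0781) ≈ 0.9888
After 'quiet': P(compromised) = 0.25·0.9888 / (0.25·0.9888 + 0.9·0.0112) ≈ 0.9609

0.961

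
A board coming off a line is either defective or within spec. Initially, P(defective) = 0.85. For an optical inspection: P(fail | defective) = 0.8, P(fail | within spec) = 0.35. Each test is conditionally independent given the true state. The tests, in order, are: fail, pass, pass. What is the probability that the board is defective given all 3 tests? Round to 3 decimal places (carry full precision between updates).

After 'fail': P(defective) = 0.8·0.8500 / (0.8·0.8500 + 0.35·0.1500) ≈ 0.9283
After 'pass': P(defective) = 0.2·0.9283 / (0.2·0.9283 + 0.65·0.0717) ≈ 0.7994
After 'pass': P(defective) = 0.2·0.7994 / (0.2·0.7994 + 0.65·0.2006) ≈ 0.5508

0.551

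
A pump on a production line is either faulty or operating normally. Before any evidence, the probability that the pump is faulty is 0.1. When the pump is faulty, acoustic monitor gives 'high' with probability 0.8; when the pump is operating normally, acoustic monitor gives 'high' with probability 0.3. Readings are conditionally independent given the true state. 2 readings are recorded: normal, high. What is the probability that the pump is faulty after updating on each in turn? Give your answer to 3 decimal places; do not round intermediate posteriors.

After 'normal': P(faulty) = 0.2·0.1000 / (0.2·0.1000 + 0.7·0.9000) ≈ 0.0308
After 'high': P(faulty) = 0.8·0.0308 / (0.8·0.0308 + 0.3·0.9692) ≈ 0.0780

0.078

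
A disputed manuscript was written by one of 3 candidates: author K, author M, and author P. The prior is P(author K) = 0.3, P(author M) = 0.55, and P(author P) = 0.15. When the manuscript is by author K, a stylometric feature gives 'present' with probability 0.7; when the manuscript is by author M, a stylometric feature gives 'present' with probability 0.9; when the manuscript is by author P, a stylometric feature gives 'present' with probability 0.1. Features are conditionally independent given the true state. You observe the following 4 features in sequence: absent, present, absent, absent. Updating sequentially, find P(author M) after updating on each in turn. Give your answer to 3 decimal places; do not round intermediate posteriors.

After 'absent': normaliser = 0.3·0.3000 + 0.1·0.5500 + 0.9·0.1500; P(author K) ≈ 0.3214, P(author M) ≈ 0.1964, P(author P) ≈ 0.4821
After 'present': normaliser = 0.7·0.3214 + 0.9·0.1964 + 0.1·0.4821; P(author K) ≈ 0.5000, P(author M) ≈ 0.3929, P(author P) ≈ 0.1071
After 'absent': normaliser = 0.3·0.5000 + 0.1·0.3929 + 0.9·0.1071; P(author K) ≈ 0.5250, P(author M) ≈ 0.1375, P(author P) ≈ 0.3375
After 'absent': normaliser = 0.3·0.5250 + 0.1·0.1375 + 0.9·0.3375; P(author K) ≈ 0.3316, P(author M) ≈ 0.0289, P(author P) ≈ 0.6395

0.029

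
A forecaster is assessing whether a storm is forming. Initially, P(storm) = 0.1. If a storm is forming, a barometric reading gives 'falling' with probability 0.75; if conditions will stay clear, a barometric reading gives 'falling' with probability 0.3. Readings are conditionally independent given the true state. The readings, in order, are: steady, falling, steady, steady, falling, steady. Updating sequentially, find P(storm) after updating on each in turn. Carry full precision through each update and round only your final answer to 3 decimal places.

After 'steady': P(storm) = 0.25·0.1000 / (0.25·0.1000 + 0.7·0.9000) ≈ 0.0382
After 'falling': P(storm) = 0.75·0.0382 / (0.75·0.0382 + 0.3·0.9618) ≈ 0.0903
After 'steady': P(storm) = 0.25·0.0903 / (0.25·0.0903 + 0.7·0.9097) ≈ 0.0342
After 'steady': P(storm) = 0.25·0.0342 / (0.25·0.0342 + 0.7·0.9658) ≈ 0.0125
After 'falling': P(storm) = 0.75·0.0125 / (0.75·0.0125 + 0.3·0.9875) ≈ 0.0307
After 'steady': P(storm) = 0.25·0.0307 / (0.25·0.0307 + 0.7·0.9693) ≈ 0.0112

0.011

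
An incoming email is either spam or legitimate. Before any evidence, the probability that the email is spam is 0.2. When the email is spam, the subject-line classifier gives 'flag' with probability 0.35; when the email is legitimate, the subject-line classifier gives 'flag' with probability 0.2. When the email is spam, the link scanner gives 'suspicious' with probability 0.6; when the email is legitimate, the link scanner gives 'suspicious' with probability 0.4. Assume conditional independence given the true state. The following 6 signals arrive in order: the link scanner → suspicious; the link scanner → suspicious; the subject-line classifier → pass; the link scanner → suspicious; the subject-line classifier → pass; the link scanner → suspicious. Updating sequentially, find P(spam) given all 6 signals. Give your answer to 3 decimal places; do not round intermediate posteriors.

After the link scanner='suspicious': P(spam) = 0.6·0.2000 / (0.6·0.2000 + 0.4·0.8000) ≈ 0.2727
After the link scanner='suspicious': P(spam) = 0.6·0.2727 / (0.6·0.2727 + 0.4·0.7273) ≈ 0.3600
After the subject-line classifier='pass': P(spam) = 0.65·0.3600 / (0.65·0.3600 + 0.8·0.6400) ≈ 0.3137
After the link scanner='suspicious': P(spam) = 0.6·0.3137 / (0.6·0.3137 + 0.4·0.6863) ≈ 0.4067
After the subject-line classifier='pass': P(spam) = 0.65·0.4067 / (0.65·0.4067 + 0.8·0.5933) ≈ 0.3577
After the link scanner='suspicious': P(spam) = 0.6·0.3577 / (0.6·0.3577 + 0.4·0.6423) ≈ 0.4552

0.455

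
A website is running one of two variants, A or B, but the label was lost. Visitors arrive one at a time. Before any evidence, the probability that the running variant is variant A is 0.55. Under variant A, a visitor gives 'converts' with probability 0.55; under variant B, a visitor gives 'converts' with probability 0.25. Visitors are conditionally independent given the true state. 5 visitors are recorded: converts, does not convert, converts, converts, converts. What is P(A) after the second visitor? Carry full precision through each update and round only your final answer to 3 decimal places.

0.617

After 'converts': P(A) = 0.55·0.5500 / (0.55·0.5500 + 0.25·0.4500) ≈ 0.7289
After 'does not convert': P(A) = 0.45·0.7289 / (0.45·0.7289 + 0.75·0.2711) ≈ 0.6173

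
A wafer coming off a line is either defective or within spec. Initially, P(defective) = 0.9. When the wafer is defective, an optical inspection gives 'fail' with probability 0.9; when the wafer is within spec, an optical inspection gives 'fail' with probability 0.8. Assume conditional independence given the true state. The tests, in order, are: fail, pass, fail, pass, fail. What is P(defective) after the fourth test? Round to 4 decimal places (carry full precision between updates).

After 'fail': P(defective) = 0.9·0.9000 / (0.9·0.9000 + 0.8·0.1000) ≈ 0.9101
After 'pass': P(defective) = 0.1·0.9101 / (0.1·0.9101 + 0.2·0.0899) ≈ 0.8351
After 'fail': P(defective) = 0.9·0.8351 / (0.9·0.8351 + 0.8·0.1649) ≈ 0.8506
After 'pass': P(defective) = 0.1·0.8506 / (0.1·0.8506 + 0.2·0.1494) ≈ 0.7401

0.7401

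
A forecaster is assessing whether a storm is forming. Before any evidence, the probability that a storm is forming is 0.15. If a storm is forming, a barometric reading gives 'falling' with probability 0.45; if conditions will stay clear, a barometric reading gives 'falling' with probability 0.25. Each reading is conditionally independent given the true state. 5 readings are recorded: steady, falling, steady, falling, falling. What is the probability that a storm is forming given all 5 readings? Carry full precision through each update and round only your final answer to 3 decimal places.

Each posterior becomes the prior for the next update.
After 'steady': P(storm) = 0.55·0.1500 / (0.55·0.1500 + 0.75·0.8500) ≈ 0.1146
After 'falling': P(storm) = 0.45·0.1146 / (0.45·0.1146 + 0.25·0.8854) ≈ 0.1889
After 'steady': P(storm) = 0.55·0.1889 / (0.55·0.1889 + 0.75·0.8111) ≈ 0.1459
After 'falling': P(storm) = 0.45·0.1459 / (0.45·0.1459 + 0.25·0.8541) ≈ 0.2352
After 'falling': P(storm) = 0.45·0.2352 / (0.45·0.2352 + 0.25·0.7648) ≈ 0.3563

0.356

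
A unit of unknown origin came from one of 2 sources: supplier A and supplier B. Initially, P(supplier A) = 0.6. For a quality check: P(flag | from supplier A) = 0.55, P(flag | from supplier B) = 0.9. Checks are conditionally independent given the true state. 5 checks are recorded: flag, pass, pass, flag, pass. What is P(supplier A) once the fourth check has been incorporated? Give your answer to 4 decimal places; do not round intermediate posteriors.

0.9190

After 'flag': P(supplier A) = 0.55·0.6000 / (0.55·0.6000 + 0.9·0.4000) ≈ 0.4783
After 'pass': P(supplier A) = 0.45·0.4783 / (0.45·0.4783 + 0.1·0.5217) ≈ 0.8049
After 'pass': P(supplier A) = 0.45·0.8049 / (0.45·0.8049 + 0.1·0.1951) ≈ 0.9489
After 'flag': P(supplier A) = 0.55·0.9489 / (0.55·0.9489 + 0.9·0.0511) ≈ 0.9190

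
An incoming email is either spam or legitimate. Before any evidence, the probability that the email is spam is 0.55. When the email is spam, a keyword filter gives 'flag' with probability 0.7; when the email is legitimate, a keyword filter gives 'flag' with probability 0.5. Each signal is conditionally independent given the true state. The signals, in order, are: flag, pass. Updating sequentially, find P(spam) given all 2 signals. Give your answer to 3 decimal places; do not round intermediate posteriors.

After 'flag': P(spam) = 0.7·0.5500 / (0.7·0.5500 + 0.5·0.4500) ≈ 0.6311
After 'pass': P(spam) = 0.3·0.6311 / (0.3·0.6311 + 0.5·0.3689) ≈ 0.5066

0.507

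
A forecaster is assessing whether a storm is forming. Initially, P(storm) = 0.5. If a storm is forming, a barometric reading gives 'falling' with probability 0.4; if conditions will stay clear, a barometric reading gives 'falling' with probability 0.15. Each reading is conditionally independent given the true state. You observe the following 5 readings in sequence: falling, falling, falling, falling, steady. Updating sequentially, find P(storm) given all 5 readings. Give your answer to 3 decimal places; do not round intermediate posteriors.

0.973

After 'falling': P(storm) = 0.4·0.5000 / (0.4·0.5000 + 0.15·0.5000) ≈ 0.7273
After 'falling': P(storm) = 0.4·0.7273 / (0.4·0.7273 + 0.15·0.2727) ≈ 0.8767
After 'falling': P(storm) = 0.4·0.8767 / (0.4·0.8767 + 0.15·0.1233) ≈ 0.9499
After 'falling': P(storm) = 0.4·0.9499 / (0.4·0.9499 + 0.15·0.0501) ≈ 0.9806
After 'steady': P(storm) = 0.6·0.9806 / (0.6·0.9806 + 0.85·0.0194) ≈ 0.9727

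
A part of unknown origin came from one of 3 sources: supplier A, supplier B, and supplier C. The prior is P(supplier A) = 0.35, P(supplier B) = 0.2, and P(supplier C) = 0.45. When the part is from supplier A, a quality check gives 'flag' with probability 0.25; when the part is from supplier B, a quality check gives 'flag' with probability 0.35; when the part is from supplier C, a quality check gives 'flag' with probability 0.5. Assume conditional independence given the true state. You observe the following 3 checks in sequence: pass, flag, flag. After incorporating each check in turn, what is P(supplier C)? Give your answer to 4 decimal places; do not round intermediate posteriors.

After 'pass': normaliser = 0.75·0.3500 + 0.65·0.2000 + 0.5·0.4500; P(supplier A) ≈ 0.4251, P(supplier B) ≈ 0.2105, P(supplier C) ≈ 0.3644
After 'flag': normaliser = 0.25·0.4251 + 0.35·0.2105 + 0.5·0.3644; P(supplier A) ≈ 0.2935, P(supplier B) ≈ 0.2035, P(supplier C) ≈ 0.5031
After 'flag': normaliser = 0.25·0.2935 + 0.35·0.2035 + 0.5·0.5031; P(supplier A) ≈ 0.1852, P(supplier B) ≈ 0.1798, P(supplier C) ≈ 0.6350

0.6350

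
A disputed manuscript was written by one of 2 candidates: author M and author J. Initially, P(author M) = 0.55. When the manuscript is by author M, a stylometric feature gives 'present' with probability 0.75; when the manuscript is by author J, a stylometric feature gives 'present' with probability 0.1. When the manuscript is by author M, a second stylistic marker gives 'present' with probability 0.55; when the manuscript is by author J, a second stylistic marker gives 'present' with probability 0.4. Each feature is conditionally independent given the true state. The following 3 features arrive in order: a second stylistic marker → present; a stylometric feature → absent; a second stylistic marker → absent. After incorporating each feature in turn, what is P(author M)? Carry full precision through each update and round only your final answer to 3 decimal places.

0.259

After a second stylistic marker='present': P(author M) = 0.55·0.5500 / (0.55·0.5500 + 0.4·0.4500) ≈ 0.6269
After a stylometric feature='absent': P(author M) = 0.25·0.6269 / (0.25·0.6269 + 0.9·0.3731) ≈ 0.3183
After a second stylistic marker='absent': P(author M) = 0.45·0.3183 / (0.45·0.3183 + 0.6·0.6817) ≈ 0.2593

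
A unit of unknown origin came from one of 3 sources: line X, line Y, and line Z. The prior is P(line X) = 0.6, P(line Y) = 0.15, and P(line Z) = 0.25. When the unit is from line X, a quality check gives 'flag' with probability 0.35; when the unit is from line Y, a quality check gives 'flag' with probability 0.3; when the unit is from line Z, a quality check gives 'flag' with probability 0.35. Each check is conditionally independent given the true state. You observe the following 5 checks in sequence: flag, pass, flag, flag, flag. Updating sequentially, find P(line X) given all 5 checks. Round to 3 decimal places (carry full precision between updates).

0.640

After 'flag': normaliser = 0.35·0.6000 + 0.3·0.1500 + 0.35·0.2500; P(line X) ≈ 0.6131, P(line Y) ≈ 0.1314, P(line Z) ≈ 0.2555
After 'pass': normaliser = 0.65·0.6131 + 0.7·0.1314 + 0.65·0.2555; P(line X) ≈ 0.6070, P(line Y) ≈ 0.1401, P(line Z) ≈ 0.2529
After 'flag': normaliser = 0.35·0.6070 + 0.3·0.1401 + 0.35·0.2529; P(line X) ≈ 0.6194, P(line Y) ≈ 0.1225, P(line Z) ≈ 0.2581
After 'flag': normaliser = 0.35·0.6194 + 0.3·0.1225 + 0.35·0.2581; P(line X) ≈ 0.6304, P(line Y) ≈ 0.1069, P(line Z) ≈ 0.2627
After 'flag': normaliser = 0.35·0.6304 + 0.3·0.1069 + 0.35·0.2627; P(line X) ≈ 0.6402, P(line Y) ≈ 0.0930, P(line Z) ≈ 0.2668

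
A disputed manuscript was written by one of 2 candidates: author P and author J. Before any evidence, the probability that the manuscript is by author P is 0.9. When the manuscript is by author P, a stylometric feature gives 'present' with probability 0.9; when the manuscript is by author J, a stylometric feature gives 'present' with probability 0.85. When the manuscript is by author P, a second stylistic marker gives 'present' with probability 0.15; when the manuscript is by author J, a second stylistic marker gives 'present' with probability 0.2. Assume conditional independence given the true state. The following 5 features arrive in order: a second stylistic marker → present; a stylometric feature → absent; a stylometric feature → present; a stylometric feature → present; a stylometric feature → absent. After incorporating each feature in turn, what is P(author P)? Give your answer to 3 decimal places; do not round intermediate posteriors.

After a second stylistic marker='present': P(author P) = 0.15·0.9000 / (0.15·0.9000 + 0.2·0.1000) ≈ 0.8710
After a stylometric feature='absent': P(author P) = 0.1·0.8710 / (0.1·0.8710 + 0.15·0.1290) ≈ 0.8182
After a stylometric feature='present': P(author P) = 0.9·0.8182 / (0.9·0.8182 + 0.85·0.1818) ≈ 0.8265
After a stylometric feature='present': P(author P) = 0.9·0.8265 / (0.9·0.8265 + 0.85·0.1735) ≈ 0.8346
After a stylometric feature='absent': P(author P) = 0.1·0.8346 / (0.1·0.8346 + 0.15·0.1654) ≈ 0.7708

0.771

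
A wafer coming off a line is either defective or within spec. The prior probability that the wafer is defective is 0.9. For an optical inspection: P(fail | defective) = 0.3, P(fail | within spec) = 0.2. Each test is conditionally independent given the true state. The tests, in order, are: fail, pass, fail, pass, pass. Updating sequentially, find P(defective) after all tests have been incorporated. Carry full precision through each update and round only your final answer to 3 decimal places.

Each posterior becomes the prior for the next update.
After 'fail': P(defective) = 0.3·0.9000 / (0.3·0.9000 + 0.2·0.1000) ≈ 0.9310
After 'pass': P(defective) = 0.7·0.9310 / (0.7·0.9310 + 0.8·0.0690) ≈ 0.9220
After 'fail': P(defective) = 0.3·0.9220 / (0.3·0.9220 + 0.2·0.0780) ≈ 0.9466
After 'pass': P(defective) = 0.7·0.9466 / (0.7·0.9466 + 0.8·0.0534) ≈ 0.9394
After 'pass': P(defective) = 0.7·0.9394 / (0.7·0.9394 + 0.8·0.0606) ≈ 0.9313

0.931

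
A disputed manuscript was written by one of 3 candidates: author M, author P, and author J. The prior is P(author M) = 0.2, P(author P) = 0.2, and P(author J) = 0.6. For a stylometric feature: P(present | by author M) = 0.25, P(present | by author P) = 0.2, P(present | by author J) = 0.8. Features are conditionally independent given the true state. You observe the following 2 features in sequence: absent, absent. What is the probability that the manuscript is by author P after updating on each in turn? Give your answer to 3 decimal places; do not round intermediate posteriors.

0.484

After 'absent': normaliser = 0.75·0.2000 + 0.8·0.2000 + 0.2·0.6000; P(author M) ≈ 0.3488, P(author P) ≈ 0.3721, P(author J) ≈ 0.2791
After 'absent': normaliser = 0.75·0.3488 + 0.8·0.3721 + 0.2·0.2791; P(author M) ≈ 0.4253, P(author P) ≈ 0.4839, P(author J) ≈ 0.0907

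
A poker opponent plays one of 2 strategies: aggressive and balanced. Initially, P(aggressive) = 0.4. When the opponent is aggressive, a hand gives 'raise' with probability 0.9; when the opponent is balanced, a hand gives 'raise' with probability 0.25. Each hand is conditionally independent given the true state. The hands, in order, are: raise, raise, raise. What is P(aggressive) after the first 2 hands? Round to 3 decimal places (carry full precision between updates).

0.896

After 'raise': P(aggressive) = 0.9·0.4000 / (0.9·0.4000 + 0.25·0.6000) ≈ 0.7059
After 'raise': P(aggressive) = 0.9·0.7059 / (0.9·0.7059 + 0.25·0.2941) ≈ 0.8963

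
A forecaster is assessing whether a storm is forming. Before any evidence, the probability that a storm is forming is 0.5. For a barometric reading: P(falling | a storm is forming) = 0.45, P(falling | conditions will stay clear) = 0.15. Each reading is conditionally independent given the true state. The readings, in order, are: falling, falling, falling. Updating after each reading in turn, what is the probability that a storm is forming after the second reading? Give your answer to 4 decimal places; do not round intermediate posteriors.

Each posterior becomes the prior for the next update.
After 'falling': P(storm) = 0.45·0.5000 / (0.45·0.5000 + 0.15·0.5000) ≈ 0.7500
After 'falling': P(storm) = 0.45·0.7500 / (0.45·0.7500 + 0.15·0.2500) ≈ 0.9000

0.9000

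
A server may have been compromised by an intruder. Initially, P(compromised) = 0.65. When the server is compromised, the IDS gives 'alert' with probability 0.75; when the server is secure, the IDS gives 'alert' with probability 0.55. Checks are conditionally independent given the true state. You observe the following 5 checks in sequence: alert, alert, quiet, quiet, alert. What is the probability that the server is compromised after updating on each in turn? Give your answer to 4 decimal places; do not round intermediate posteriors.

Apply Bayes' rule sequentially, carrying P(compromised) forward.
After 'alert': P(compromised) = 0.75·0.6500 / (0.75·0.6500 + 0.55·0.3500) ≈ 0.7169
After 'alert': P(compromised) = 0.75·0.7169 / (0.75·0.7169 + 0.55·0.2831) ≈ 0.7755
After 'quiet': P(compromised) = 0.25·0.7755 / (0.25·0.7755 + 0.45·0.2245) ≈ 0.6574
After 'quiet': P(compromised) = 0.25·0.6574 / (0.25·0.6574 + 0.45·0.3426) ≈ 0.5159
After 'alert': P(compromised) = 0.75·0.5159 / (0.75·0.5159 + 0.55·0.4841) ≈ 0.5924

0.5924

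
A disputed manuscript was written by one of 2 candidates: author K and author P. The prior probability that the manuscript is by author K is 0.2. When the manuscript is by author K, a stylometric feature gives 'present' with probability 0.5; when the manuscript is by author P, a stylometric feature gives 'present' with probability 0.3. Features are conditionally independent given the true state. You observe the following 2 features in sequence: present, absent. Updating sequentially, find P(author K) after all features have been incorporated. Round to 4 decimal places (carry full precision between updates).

0.2294

After 'present': P(author K) = 0.5·0.2000 / (0.5·0.2000 + 0.3·0.8000) ≈ 0.2941
After 'absent': P(author K) = 0.5·0.2941 / (0.5·0.2941 + 0.7·0.7059) ≈ 0.2294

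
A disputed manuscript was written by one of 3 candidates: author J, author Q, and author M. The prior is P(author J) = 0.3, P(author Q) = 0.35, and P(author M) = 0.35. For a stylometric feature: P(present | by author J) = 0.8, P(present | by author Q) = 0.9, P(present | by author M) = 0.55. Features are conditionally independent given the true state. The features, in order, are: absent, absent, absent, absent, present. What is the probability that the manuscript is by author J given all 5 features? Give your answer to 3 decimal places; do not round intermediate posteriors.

0.046

After 'absent': normaliser = 0.2·0.3000 + 0.1·0.3500 + 0.45·0.3500; P(author J) ≈ 0.2376, P(author Q) ≈ 0.1386, P(author M) ≈ 0.6238
After 'absent': normaliser = 0.2·0.2376 + 0.1·0.1386 + 0.45·0.6238; P(author J) ≈ 0.1389, P(author Q) ≈ 0.0405, P(author M) ≈ 0.8205
After 'absent': normaliser = 0.2·0.1389 + 0.1·0.0405 + 0.45·0.8205; P(author J) ≈ 0.0693, P(author Q) ≈ 0.0101, P(author M) ≈ 0.9206
After 'absent': normaliser = 0.2·0.0693 + 0.1·0.0101 + 0.45·0.9206; P(author J) ≈ 0.0323, P(author Q) ≈ 0.0024, P(author M) ≈ 0.9654
After 'present': normaliser = 0.8·0.0323 + 0.9·0.0024 + 0.55·0.9654; P(author J) ≈ 0.0462, P(author Q) ≈ 0.0038, P(author M) ≈ 0.9500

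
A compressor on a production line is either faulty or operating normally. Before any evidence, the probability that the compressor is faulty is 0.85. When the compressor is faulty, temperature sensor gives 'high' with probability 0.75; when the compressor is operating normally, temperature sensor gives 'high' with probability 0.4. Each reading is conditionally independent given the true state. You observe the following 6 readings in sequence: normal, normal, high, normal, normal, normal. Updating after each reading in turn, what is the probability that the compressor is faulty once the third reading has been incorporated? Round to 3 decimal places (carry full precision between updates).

0.648

After 'normal': P(faulty) = 0.25·0.8500 / (0.25·0.8500 + 0.6·0.1500) ≈ 0.7025
After 'normal': P(faulty) = 0.25·0.7025 / (0.25·0.7025 + 0.6·0.2975) ≈ 0.4959
After 'high': P(faulty) = 0.75·0.4959 / (0.75·0.4959 + 0.4·0.5041) ≈ 0.6485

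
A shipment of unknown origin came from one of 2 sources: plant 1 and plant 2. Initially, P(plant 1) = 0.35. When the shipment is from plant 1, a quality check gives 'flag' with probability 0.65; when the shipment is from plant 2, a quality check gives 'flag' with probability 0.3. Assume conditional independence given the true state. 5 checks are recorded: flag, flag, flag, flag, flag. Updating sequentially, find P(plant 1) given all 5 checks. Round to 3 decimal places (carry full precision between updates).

Each posterior becomes the prior for the next update.
After 'flag': P(plant 1) = 0.65·0.3500 / (0.65·0.3500 + 0.3·0.6500) ≈ 0.5385
After 'flag': P(plant 1) = 0.65·0.5385 / (0.65·0.5385 + 0.3·0.4615) ≈ 0.7165
After 'flag': P(plant 1) = 0.65·0.7165 / (0.65·0.7165 + 0.3·0.2835) ≈ 0.8456
After 'flag': P(plant 1) = 0.65·0.8456 / (0.65·0.8456 + 0.3·0.1544) ≈ 0.9223
After 'flag': P(plant 1) = 0.65·0.9223 / (0.65·0.9223 + 0.3·0.0777) ≈ 0.9626

0.963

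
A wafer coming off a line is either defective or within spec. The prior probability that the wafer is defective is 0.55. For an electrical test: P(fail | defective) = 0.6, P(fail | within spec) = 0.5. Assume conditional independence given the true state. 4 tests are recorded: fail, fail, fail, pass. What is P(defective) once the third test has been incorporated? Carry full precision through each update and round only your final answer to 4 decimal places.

0.6787

After 'fail': P(defective) = 0.6·0.5500 / (0.6·0.5500 + 0.5·0.4500) ≈ 0.5946
After 'fail': P(defective) = 0.6·0.5946 / (0.6·0.5946 + 0.5·0.4054) ≈ 0.6377
After 'fail': P(defective) = 0.6·0.6377 / (0.6·0.6377 + 0.5·0.3623) ≈ 0.6787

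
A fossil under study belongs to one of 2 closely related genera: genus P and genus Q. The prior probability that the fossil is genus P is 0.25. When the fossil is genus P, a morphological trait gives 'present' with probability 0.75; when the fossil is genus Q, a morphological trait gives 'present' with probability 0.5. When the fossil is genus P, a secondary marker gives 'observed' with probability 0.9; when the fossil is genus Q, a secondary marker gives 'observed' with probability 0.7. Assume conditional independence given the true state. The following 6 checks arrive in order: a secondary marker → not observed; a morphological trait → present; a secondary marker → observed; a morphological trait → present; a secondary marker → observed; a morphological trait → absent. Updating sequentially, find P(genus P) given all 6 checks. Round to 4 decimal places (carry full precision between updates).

0.1712

After a secondary marker='not observed': P(genus P) = 0.1·0.2500 / (0.1·0.2500 + 0.3·0.7500) ≈ 0.1000
After a morphological trait='present': P(genus P) = 0.75·0.1000 / (0.75·0.1000 + 0.5·0.9000) ≈ 0.1429
After a secondary marker='observed': P(genus P) = 0.9·0.1429 / (0.9·0.1429 + 0.7·0.8571) ≈ 0.1765
After a morphological trait='present': P(genus P) = 0.75·0.1765 / (0.75·0.1765 + 0.5·0.8235) ≈ 0.2432
After a secondary marker='observed': P(genus P) = 0.9·0.2432 / (0.9·0.2432 + 0.7·0.7568) ≈ 0.2924
After a morphological trait='absent': P(genus P) = 0.25·0.2924 / (0.25·0.2924 + 0.5·0.7076) ≈ 0.1712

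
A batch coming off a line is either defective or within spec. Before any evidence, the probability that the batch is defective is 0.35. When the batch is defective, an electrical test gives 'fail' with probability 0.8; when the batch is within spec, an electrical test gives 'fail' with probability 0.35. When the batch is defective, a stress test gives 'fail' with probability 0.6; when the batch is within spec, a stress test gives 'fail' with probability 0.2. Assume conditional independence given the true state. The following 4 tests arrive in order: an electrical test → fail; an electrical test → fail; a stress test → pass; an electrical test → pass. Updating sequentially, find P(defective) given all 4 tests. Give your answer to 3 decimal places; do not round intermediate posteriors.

0.302

After an electrical test='fail': P(defective) = 0.8·0.3500 / (0.8·0.3500 + 0.35·0.6500) ≈ 0.5517
After an electrical test='fail': P(defective) = 0.8·0.5517 / (0.8·0.5517 + 0.35·0.4483) ≈ 0.7378
After a stress test='pass': P(defective) = 0.4·0.7378 / (0.4·0.7378 + 0.8·0.2622) ≈ 0.5845
After an electrical test='pass': P(defective) = 0.2·0.5845 / (0.2·0.5845 + 0.65·0.4155) ≈ 0.3021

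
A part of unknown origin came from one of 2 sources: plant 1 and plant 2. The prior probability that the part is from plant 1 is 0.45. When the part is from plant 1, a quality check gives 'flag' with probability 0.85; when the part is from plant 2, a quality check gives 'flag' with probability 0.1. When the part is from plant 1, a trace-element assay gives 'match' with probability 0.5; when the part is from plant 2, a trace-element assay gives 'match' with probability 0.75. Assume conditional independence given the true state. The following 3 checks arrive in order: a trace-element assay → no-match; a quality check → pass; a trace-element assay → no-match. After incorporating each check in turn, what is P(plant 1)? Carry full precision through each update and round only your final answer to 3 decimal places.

0.353

After a trace-element assay='no-match': P(plant 1) = 0.5·0.4500 / (0.5·0.4500 + 0.25·0.5500) ≈ 0.6207
After a quality check='pass': P(plant 1) = 0.15·0.6207 / (0.15·0.6207 + 0.9·0.3793) ≈ 0.2143
After a trace-element assay='no-match': P(plant 1) = 0.5·0.2143 / (0.5·0.2143 + 0.25·0.7857) ≈ 0.3529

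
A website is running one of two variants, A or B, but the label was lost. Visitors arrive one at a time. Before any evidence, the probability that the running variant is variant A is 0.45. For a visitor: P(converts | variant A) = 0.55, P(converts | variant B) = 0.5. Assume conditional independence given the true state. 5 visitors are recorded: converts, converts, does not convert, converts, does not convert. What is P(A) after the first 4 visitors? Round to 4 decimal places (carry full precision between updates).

0.4950

After 'converts': P(A) = 0.55·0.4500 / (0.55·0.4500 + 0.5·0.5500) ≈ 0.4737
After 'converts': P(A) = 0.55·0.4737 / (0.55·0.4737 + 0.5·0.5263) ≈ 0.4975
After 'does not convert': P(A) = 0.45·0.4975 / (0.45·0.4975 + 0.5·0.5025) ≈ 0.4712
After 'converts': P(A) = 0.55·0.4712 / (0.55·0.4712 + 0.5·0.5288) ≈ 0.4950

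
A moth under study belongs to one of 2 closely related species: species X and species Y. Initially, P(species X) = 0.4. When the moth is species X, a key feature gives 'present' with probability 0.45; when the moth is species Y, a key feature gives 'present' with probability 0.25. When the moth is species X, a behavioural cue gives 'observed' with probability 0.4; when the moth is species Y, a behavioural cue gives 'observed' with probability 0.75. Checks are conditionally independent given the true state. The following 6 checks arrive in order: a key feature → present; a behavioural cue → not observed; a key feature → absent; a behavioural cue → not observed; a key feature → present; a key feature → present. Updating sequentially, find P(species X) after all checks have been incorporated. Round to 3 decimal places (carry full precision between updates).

0.943

Apply Bayes' rule sequentially, carrying P(species X) forward.
After a key feature='present': P(species X) = 0.45·0.4000 / (0.45·0.4000 + 0.25·0.6000) ≈ 0.5455
After a behavioural cue='not observed': P(species X) = 0.6·0.5455 / (0.6·0.5455 + 0.25·0.4545) ≈ 0.7423
After a key feature='absent': P(species X) = 0.55·0.7423 / (0.55·0.7423 + 0.75·0.2577) ≈ 0.6787
After a behavioural cue='not observed': P(species X) = 0.6·0.6787 / (0.6·0.6787 + 0.25·0.3213) ≈ 0.8352
After a key feature='present': P(species X) = 0.45·0.8352 / (0.45·0.8352 + 0.25·0.1648) ≈ 0.9012
After a key feature='present': P(species X) = 0.45·0.9012 / (0.45·0.9012 + 0.25·0.0988) ≈ 0.9426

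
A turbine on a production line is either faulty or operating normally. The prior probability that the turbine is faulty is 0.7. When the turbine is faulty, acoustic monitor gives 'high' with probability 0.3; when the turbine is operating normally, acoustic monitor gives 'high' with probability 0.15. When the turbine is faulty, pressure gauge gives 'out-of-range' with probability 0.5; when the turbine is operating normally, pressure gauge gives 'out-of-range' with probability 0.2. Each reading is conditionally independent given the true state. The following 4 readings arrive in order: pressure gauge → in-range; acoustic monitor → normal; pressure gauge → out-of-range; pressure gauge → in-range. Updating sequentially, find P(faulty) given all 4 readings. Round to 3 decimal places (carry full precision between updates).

After pressure gauge='in-range': P(faulty) = 0.5·0.7000 / (0.5·0.7000 + 0.8·0.3000) ≈ 0.5932
After acoustic monitor='normal': P(faulty) = 0.7·0.5932 / (0.7·0.5932 + 0.85·0.4068) ≈ 0.5457
After pressure gauge='out-of-range': P(faulty) = 0.5·0.5457 / (0.5·0.5457 + 0.2·0.4543) ≈ 0.7502
After pressure gauge='in-range': P(faulty) = 0.5·0.7502 / (0.5·0.7502 + 0.8·0.2498) ≈ 0.6524

0.652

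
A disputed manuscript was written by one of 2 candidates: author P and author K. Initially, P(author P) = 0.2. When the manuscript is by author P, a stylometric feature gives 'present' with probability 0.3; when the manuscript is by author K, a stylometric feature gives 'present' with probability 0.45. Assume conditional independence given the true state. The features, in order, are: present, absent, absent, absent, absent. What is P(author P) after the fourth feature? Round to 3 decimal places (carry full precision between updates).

0.256

After 'present': P(author P) = 0.3·0.2000 / (0.3·0.2000 + 0.45·0.8000) ≈ 0.1429
After 'absent': P(author P) = 0.7·0.1429 / (0.7·0.1429 + 0.55·0.8571) ≈ 0.1750
After 'absent': P(author P) = 0.7·0.1750 / (0.7·0.1750 + 0.55·0.8250) ≈ 0.2126
After 'absent': P(author P) = 0.7·0.2126 / (0.7·0.2126 + 0.55·0.7874) ≈ 0.2557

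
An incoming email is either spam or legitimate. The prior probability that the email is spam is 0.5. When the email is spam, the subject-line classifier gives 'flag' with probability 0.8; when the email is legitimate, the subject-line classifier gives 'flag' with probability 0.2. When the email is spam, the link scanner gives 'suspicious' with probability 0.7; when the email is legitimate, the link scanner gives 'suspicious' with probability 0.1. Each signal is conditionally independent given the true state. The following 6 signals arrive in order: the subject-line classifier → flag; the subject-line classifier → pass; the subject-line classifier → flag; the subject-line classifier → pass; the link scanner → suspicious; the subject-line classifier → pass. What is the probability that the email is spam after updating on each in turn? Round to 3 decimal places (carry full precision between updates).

0.636

After the subject-line classifier='flag': P(spam) = 0.8·0.5000 / (0.8·0.5000 + 0.2·0.5000) ≈ 0.8000
After the subject-line classifier='pass': P(spam) = 0.2·0.8000 / (0.2·0.8000 + 0.8·0.2000) ≈ 0.5000
After the subject-line classifier='flag': P(spam) = 0.8·0.5000 / (0.8·0.5000 + 0.2·0.5000) ≈ 0.8000
After the subject-line classifier='pass': P(spam) = 0.2·0.8000 / (0.2·0.8000 + 0.8·0.2000) ≈ 0.5000
After the link scanner='suspicious': P(spam) = 0.7·0.5000 / (0.7·0.5000 + 0.1·0.5000) ≈ 0.8750
After the subject-line classifier='pass': P(spam) = 0.2·0.8750 / (0.2·0.8750 + 0.8·0.1250) ≈ 0.6364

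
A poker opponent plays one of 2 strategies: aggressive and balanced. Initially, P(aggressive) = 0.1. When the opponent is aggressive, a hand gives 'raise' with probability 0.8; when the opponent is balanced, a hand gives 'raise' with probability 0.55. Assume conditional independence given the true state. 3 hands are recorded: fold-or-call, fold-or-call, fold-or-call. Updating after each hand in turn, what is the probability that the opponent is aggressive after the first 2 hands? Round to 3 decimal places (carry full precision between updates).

Each posterior becomes the prior for the next update.
After 'fold-or-call': P(aggressive) = 0.2·0.1000 / (0.2·0.1000 + 0.45·0.9000) ≈ 0.0471
After 'fold-or-call': P(aggressive) = 0.2·0.0471 / (0.2·0.0471 + 0.45·0.9529) ≈ 0.0215

0.021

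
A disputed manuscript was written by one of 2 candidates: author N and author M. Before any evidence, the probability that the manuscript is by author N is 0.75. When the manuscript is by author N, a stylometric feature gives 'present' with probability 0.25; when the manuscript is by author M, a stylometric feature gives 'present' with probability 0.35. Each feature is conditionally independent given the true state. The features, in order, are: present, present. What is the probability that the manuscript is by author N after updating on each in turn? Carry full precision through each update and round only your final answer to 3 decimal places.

0.605

Each posterior becomes the prior for the next update.
After 'present': P(author N) = 0.25·0.7500 / (0.25·0.7500 + 0.35·0.2500) ≈ 0.6818
After 'present': P(author N) = 0.25·0.6818 / (0.25·0.6818 + 0.35·0.3182) ≈ 0.6048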